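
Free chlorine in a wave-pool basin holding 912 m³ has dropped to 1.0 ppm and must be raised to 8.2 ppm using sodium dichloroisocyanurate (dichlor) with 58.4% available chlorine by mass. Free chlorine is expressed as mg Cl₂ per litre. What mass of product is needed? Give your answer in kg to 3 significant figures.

Volume: 912 m³ = 912,000 L.
Chlorine deficit: 8.2 − 1.0 = 7.2 ppm = 7.2 mg/L as Cl₂.
Cl₂ equivalent needed: 7.2 mg/L × 912,000 L = 6,566,000 mg = 6566 g.
Product at 58.4% available chlorine: 6566 / 0.584 = 11,240 g.

11.2 kg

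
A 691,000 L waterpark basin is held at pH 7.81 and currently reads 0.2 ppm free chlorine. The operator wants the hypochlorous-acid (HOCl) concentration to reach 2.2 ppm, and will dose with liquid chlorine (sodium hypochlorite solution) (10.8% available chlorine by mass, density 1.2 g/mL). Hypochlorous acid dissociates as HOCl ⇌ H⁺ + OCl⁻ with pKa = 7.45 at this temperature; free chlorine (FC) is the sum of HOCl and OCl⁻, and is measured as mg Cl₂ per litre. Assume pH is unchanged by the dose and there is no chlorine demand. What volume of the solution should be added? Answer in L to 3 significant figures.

37.5 L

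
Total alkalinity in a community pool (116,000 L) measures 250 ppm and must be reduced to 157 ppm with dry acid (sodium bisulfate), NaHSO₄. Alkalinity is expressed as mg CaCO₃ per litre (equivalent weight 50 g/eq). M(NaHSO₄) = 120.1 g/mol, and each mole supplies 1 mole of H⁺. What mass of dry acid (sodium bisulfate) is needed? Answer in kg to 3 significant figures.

Alkalinity to neutralize: (250 − 157) = 93 mg/L as CaCO₃ × 116,000 L = 10,790 g as CaCO₃.
Equivalents of H⁺ required: 10,790 ÷ 50 g/eq = 215.8 eq = 215.8 mol NaHSO₄.
Mass of NaHSO₄: 215.8 × 120.1 = 25,910 g.

25.9 kg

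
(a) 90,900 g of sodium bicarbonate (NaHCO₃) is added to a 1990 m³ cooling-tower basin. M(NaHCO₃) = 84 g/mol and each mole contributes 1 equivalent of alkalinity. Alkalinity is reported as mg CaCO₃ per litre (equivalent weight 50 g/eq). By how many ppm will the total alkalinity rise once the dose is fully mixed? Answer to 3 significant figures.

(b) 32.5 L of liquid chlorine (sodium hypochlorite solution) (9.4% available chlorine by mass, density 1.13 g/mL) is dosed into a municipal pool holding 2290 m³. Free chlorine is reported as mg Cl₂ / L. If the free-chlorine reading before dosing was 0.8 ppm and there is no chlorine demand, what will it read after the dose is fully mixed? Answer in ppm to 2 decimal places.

(a) 27.2 ppm; (b) 2.31 ppm

(a) Volume: 1990 m³ = 1,990,000 L.
(a) Moles of NaHCO₃: 90,900 g ÷ 84 g/mol = 1082 mol → 1082 eq of alkalinity.
(a) As CaCO₃: 1082 eq × 50 g/eq = 54,110 g.
(a) Rise: 54,110 g / 1,990,000 L × 1000 = 27.19 mg/L.

(b) Volume: 2290 m³ = 2,290,000 L.
(b) Mass of solution: 32.5 L × 1000 mL/L × 1.13 g/mL = 36,720 g.
(b) Available chlorine delivered: 36,720 g × 0.094 = 3452 g as Cl₂.
(b) Concentration rise: 3452 g / 2,290,000 L = 1.507 mg/L = 1.51 ppm.
(b) Final FC: 0.8 + 1.51 = 2.31 ppm.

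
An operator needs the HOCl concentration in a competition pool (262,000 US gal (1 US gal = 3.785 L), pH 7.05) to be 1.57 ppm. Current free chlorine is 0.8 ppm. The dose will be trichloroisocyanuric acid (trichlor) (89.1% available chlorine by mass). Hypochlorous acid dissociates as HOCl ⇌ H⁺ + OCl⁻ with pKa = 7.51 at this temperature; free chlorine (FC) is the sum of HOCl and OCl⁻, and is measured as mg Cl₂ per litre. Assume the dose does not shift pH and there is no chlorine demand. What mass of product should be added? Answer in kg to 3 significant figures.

1.46 kg

Volume: 262,000 US gal × 3.785 L/gal = 991,670 L.
[OCl⁻]/[HOCl] = 10^(pH − pKa) = 10^(7.05 − 7.51) = 0.3467; fraction as HOCl = 1/(1 + 0.3467) = 0.7425.
Free chlorine required for 1.57 ppm HOCl: 1.57 / 0.7425 = 2.114 ppm.
FC to add: 2.114 − 0.8 = 1.314 mg/L as Cl₂.
Cl₂ equivalent: 1.314 mg/L × 991,670 L = 1303 g.
Product at 89.1% available Cl: 1303 / 0.891 = 1463 g.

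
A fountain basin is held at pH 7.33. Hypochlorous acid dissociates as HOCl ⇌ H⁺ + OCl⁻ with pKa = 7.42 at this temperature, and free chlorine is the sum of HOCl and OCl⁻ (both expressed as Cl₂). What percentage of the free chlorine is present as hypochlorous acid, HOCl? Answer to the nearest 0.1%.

55.2%

[OCl⁻]/[HOCl] = 10^(pH − pKa) = 10^(7.33 − 7.42) = 10^-0.09 = 0.8128.
Fraction as HOCl = 1 / (1 + 0.8128) = 0.5516.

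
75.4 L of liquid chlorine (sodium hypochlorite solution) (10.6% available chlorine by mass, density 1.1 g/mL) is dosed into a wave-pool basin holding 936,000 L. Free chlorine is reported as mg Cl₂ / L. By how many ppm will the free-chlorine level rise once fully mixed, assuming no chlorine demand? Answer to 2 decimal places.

Mass of solution: 75.4 L × 1000 mL/L × 1.1 g/mL = 82,940 g.
Available chlorine delivered: 82,940 g × 0.106 = 8792 g as Cl₂.
Concentration rise: 8792 g / 936,000 L = 9.393 mg/L = 9.39 ppm.

9.39 ppm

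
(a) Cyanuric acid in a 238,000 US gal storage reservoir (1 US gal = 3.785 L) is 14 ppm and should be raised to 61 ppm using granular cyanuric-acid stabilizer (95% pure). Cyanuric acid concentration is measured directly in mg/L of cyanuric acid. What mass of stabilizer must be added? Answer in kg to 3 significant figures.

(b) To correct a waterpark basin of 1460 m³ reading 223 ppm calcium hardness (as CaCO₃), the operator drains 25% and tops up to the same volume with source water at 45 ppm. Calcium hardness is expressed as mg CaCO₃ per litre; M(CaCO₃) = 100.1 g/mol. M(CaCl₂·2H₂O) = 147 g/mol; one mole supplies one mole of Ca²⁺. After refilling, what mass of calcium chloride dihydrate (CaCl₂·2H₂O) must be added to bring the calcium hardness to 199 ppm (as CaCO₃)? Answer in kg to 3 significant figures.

(a) Volume: 238,000 US gal × 3.785 L/gal = 900,830 L.
(a) CYA to add: (61 − 14) = 47 mg/L × 900,830 L = 42,340 g cyanuric acid.
(a) At 95% purity: 42,340 / 0.95 = 44,570 g product.

(b) Volume: 1460 m³ = 1,460,000 L.
(b) After draining 25% and refilling: 223 × 0.75 + 45 × 0.25 = 178.5 ppm.
(b) Deficit to target: 199 − 178.5 = 20.5 mg/L.
(b) As CaCO₃: 20.5 mg/L × 1,460,000 L = 29,930 g; ÷ 100.1 = 299 mol Ca²⁺.
(b) Mass: 299 × 147 = 43,950 g.

(a) 44.6 kg; (b) 44.0 kg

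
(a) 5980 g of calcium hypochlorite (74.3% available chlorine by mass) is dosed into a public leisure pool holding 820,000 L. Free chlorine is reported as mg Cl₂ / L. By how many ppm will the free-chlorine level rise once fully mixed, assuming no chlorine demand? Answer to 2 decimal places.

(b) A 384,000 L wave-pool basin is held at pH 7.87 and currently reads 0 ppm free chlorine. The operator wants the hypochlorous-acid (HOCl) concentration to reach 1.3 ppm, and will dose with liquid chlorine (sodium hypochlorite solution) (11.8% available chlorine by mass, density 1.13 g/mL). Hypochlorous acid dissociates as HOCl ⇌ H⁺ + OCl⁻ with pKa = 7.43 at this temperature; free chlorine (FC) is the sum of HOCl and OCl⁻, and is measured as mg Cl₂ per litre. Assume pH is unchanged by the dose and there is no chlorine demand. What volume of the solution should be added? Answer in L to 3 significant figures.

(a) Available chlorine delivered: 5980 g × 0.743 = 4443 g as Cl₂.
(a) Concentration rise: 4443 g / 820,000 L = 5.418 mg/L = 5.42 ppm.

(b) [OCl⁻]/[HOCl] = 10^(pH − pKa) = 10^(7.87 − 7.43) = 2.754; fraction as HOCl = 1/(1 + 2.754) = 0.2664.
(b) Free chlorine required for 1.3 ppm HOCl: 1.3 / 0.2664 = 4.88 ppm.
(b) FC to add: 4.88 − 0 = 4.88 mg/L as Cl₂.
(b) Cl₂ equivalent: 4.88 mg/L × 384,000 L = 1874 g.
(b) Product at 11.8% available Cl: 1874 / 0.118 = 15,880 g.
(b) Volume: 15,880 g ÷ 1.13 g/mL = 14,060 mL.

(a) 5.42 ppm; (b) 14.1 L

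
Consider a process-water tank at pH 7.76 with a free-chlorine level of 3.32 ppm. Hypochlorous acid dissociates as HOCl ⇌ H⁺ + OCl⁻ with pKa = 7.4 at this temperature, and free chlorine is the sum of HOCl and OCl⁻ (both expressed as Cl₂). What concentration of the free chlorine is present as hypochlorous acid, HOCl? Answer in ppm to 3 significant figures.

1.01 ppm

[OCl⁻]/[HOCl] = 10^(pH − pKa) = 10^(7.76 − 7.4) = 10^0.36 = 2.291.
Fraction as HOCl = 1 / (1 + 2.291) = 0.3039.
HOCl = 0.3039 × 3.32 ppm = 1.009 ppm.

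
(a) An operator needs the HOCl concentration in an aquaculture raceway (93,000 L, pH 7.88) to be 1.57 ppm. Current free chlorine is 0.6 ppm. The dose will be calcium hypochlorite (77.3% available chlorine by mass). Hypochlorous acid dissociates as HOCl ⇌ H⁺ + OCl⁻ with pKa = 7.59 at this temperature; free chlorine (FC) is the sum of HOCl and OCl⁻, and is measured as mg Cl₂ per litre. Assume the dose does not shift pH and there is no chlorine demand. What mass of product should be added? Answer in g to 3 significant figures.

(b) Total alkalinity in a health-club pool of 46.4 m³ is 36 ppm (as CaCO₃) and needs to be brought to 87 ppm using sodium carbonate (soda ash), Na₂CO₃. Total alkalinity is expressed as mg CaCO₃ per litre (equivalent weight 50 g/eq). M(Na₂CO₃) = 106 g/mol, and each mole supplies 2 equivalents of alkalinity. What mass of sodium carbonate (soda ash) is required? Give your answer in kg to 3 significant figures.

(a) [OCl⁻]/[HOCl] = 10^(pH − pKa) = 10^(7.88 − 7.59) = 1.95; fraction as HOCl = 1/(1 + 1.95) = 0.339.
(a) Free chlorine required for 1.57 ppm HOCl: 1.57 / 0.339 = 4.631 ppm.
(a) FC to add: 4.631 − 0.6 = 4.031 mg/L as Cl₂.
(a) Cl₂ equivalent: 4.031 mg/L × 93,000 L = 374.9 g.
(a) Product at 77.3% available Cl: 374.9 / 0.773 = 485 g.

(b) Volume: 46.4 m³ = 46,400 L.
(b) Alkalinity to add: (87 − 36) = 51 mg/L as CaCO₃ × 46,400 L = 2366 g as CaCO₃.
(b) Equivalents: 2366 g ÷ 50 g/eq = 47.33 eq.
(b) Each mole of Na₂CO₃ supplies 2 eq, so 47.33 / 2 = 23.66 mol.
(b) Mass: 23.66 mol × 106 g/mol = 2508 g.

(a) 485 g; (b) 2.51 kg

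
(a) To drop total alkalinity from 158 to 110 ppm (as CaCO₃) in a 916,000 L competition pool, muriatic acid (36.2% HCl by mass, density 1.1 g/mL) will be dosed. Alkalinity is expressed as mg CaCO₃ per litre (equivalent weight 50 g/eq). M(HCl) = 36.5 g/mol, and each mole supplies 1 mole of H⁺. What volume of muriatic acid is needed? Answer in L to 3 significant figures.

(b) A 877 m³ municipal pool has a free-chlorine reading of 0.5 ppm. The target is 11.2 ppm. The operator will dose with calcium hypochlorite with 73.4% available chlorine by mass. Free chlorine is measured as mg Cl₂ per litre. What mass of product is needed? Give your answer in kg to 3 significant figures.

(a) Alkalinity to neutralize: (158 − 110) = 48 mg/L as CaCO₃ × 916,000 L = 43,970 g as CaCO₃.
(a) Equivalents of H⁺ required: 43,970 ÷ 50 g/eq = 879.4 eq = 879.4 mol HCl.
(a) Mass of HCl: 879.4 × 36.5 = 32,100 g.
(a) Mass of 36.2% solution: 32,100 / 0.362 = 88,660 g.
(a) Volume: 88,660 g ÷ 1.1 g/mL = 80,600 mL.

(b) Volume: 877 m³ = 877,000 L.
(b) Chlorine deficit: 11.2 − 0.5 = 10.7 ppm = 10.7 mg/L as Cl₂.
(b) Cl₂ equivalent needed: 10.7 mg/L × 877,000 L = 9,384,000 mg = 9384 g.
(b) Product at 73.4% available chlorine: 9384 / 0.734 = 12,780 g.

(a) 80.6 L; (b) 12.8 kg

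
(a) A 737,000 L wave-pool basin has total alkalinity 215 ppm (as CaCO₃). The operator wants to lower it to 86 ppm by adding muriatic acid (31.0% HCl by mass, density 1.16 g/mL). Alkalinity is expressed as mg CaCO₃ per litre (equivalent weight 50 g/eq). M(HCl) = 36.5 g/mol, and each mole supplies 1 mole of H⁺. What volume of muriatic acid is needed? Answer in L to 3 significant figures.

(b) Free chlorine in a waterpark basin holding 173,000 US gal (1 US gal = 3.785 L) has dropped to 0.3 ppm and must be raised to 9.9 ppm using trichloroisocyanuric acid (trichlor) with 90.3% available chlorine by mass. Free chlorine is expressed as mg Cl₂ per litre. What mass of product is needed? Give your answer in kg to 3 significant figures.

(a) 193 L; (b) 6.96 kg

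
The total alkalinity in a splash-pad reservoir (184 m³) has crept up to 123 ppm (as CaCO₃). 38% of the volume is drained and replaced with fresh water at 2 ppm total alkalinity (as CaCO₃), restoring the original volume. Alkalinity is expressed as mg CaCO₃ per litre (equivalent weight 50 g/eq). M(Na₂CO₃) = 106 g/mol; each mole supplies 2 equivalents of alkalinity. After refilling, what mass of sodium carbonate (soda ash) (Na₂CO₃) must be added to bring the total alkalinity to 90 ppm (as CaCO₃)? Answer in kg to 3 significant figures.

Volume: 184 m³ = 184,000 L.
After draining 38% and refilling: 123 × 0.62 + 2 × 0.38 = 77.02 ppm.
Deficit to target: 90 − 77.02 = 12.98 mg/L.
As CaCO₃: 12.98 mg/L × 184,000 L = 2388 g; ÷ 50 g/eq ÷ 2 = 23.88 mol Na₂CO₃.
Mass: 23.88 × 106 = 2532 g.

2.53 kg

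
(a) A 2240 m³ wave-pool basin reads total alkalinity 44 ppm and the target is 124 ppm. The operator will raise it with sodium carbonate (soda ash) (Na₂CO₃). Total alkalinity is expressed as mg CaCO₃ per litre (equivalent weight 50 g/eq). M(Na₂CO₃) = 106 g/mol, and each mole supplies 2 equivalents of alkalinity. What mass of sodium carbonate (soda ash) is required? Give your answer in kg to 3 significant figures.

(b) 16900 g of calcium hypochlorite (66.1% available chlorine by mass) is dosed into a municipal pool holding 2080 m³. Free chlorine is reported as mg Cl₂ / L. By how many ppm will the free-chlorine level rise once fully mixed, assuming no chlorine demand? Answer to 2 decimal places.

(a) Volume: 2240 m³ = 2,240,000 L.
(a) Alkalinity to add: (124 − 44) = 80 mg/L as CaCO₃ × 2,240,000 L = 179,200 g as CaCO₃.
(a) Equivalents: 179,200 g ÷ 50 g/eq = 3584 eq.
(a) Each mole of Na₂CO₃ supplies 2 eq, so 3584 / 2 = 1792 mol.
(a) Mass: 1792 mol × 106 g/mol = 190,000 g.

(b) Volume: 2080 m³ = 2,080,000 L.
(b) Available chlorine delivered: 16,900 g × 0.661 = 11,170 g as Cl₂.
(b) Concentration rise: 11,170 g / 2,080,000 L = 5.371 mg/L = 5.37 ppm.

(a) 190 kg; (b) 5.37 ppm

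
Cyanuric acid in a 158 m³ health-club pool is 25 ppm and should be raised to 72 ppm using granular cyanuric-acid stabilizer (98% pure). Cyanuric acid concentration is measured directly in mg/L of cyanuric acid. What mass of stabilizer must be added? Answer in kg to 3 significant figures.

7.58 kg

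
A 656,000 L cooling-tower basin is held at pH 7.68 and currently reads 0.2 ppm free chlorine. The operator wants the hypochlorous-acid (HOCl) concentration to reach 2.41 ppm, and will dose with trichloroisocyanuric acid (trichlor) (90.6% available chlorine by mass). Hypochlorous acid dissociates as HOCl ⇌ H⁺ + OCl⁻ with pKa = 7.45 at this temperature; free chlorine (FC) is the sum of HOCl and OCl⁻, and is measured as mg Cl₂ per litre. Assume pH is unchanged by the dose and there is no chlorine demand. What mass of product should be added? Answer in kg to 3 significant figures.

[OCl⁻]/[HOCl] = 10^(pH − pKa) = 10^(7.68 − 7.45) = 1.698; fraction as HOCl = 1/(1 + 1.698) = 0.3706.
Free chlorine required for 2.41 ppm HOCl: 2.41 / 0.3706 = 6.503 ppm.
FC to add: 6.503 − 0.2 = 6.303 mg/L as Cl₂.
Cl₂ equivalent: 6.303 mg/L × 656,000 L = 4135 g.
Product at 90.6% available Cl: 4135 / 0.906 = 4564 g.

4.56 kg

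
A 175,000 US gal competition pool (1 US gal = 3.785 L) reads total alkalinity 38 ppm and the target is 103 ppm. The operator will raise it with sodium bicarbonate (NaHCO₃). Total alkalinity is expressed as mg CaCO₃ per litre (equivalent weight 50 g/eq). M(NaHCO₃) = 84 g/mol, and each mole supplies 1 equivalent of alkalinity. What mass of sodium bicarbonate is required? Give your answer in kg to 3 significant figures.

Volume: 175,000 US gal × 3.785 L/gal = 662,375 L.
Alkalinity to add: (103 − 38) = 65 mg/L as CaCO₃ × 662,375 L = 43,050 g as CaCO₃.
Equivalents: 43,050 g ÷ 50 g/eq = 861.1 eq.
NaHCO₃ supplies 1 eq per mole → 861.1 mol.
Mass: 861.1 mol × 84 g/mol = 72,330 g.

72.3 kg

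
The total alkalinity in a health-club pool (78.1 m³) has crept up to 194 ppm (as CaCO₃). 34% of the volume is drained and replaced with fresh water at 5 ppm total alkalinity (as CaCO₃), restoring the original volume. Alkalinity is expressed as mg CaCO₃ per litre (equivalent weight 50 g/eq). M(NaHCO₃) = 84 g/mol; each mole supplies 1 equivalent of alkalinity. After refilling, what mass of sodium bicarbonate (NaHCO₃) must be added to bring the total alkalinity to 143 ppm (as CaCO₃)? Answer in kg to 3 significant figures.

1.74 kg

Volume: 78.1 m³ = 78,100 L.
After draining 34% and refilling: 194 × 0.66 + 5 × 0.34 = 129.74 ppm.
Deficit to target: 143 − 129.74 = 13.26 mg/L.
As CaCO₃: 13.26 mg/L × 78,100 L = 1036 g; ÷ 50 g/eq ÷ 1 = 20.71 mol NaHCO₃.
Mass: 20.71 × 84 = 1740 g.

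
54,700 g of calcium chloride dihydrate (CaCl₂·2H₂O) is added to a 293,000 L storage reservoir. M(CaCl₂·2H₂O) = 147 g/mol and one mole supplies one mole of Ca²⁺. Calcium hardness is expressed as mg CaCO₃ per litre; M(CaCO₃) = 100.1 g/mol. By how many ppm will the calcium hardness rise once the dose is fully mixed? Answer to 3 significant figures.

127 ppm

Moles of Ca²⁺: 54,700 g ÷ 147 g/mol = 372.1 mol.
As CaCO₃: 372.1 mol × 100.1 g/mol = 37,250 g.
Rise: 37,250 g / 293,000 L × 1000 = 127.1 mg/L.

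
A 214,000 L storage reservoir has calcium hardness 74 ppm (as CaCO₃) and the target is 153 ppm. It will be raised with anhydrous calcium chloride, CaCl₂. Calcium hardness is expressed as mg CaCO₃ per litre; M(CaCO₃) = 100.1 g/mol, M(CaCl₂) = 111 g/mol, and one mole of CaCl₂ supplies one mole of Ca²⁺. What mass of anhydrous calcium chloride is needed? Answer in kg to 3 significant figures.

18.7 kg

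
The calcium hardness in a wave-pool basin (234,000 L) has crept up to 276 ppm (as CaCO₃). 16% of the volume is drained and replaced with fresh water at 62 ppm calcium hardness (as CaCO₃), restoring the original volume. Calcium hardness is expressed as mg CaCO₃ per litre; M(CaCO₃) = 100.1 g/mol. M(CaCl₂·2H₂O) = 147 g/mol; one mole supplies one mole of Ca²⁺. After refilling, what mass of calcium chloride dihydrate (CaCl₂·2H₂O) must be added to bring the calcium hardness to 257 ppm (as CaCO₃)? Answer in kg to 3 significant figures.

After draining 16% and refilling: 276 × 0.84 + 62 × 0.16 = 241.76 ppm.
Deficit to target: 257 − 241.76 = 15.24 mg/L.
As CaCO₃: 15.24 mg/L × 234,000 L = 3566 g; ÷ 100.1 = 35.63 mol Ca²⁺.
Mass: 35.63 × 147 = 5237 g.

5.24 kg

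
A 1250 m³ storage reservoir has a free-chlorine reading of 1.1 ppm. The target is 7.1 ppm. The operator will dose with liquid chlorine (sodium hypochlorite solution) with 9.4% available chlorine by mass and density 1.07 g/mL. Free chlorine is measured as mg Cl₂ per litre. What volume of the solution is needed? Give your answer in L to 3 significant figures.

Volume: 1250 m³ = 1,250,000 L.
Chlorine deficit: 7.1 − 1.1 = 6 ppm = 6 mg/L as Cl₂.
Cl₂ equivalent needed: 6 mg/L × 1,250,000 L = 7,500,000 mg = 7500 g.
Product at 9.4% available chlorine: 7500 / 0.094 = 79,790 g.
Volume at density 1.07 g/mL: 79,790 g ÷ 1.07 g/mL = 74,570 mL.

74.6 L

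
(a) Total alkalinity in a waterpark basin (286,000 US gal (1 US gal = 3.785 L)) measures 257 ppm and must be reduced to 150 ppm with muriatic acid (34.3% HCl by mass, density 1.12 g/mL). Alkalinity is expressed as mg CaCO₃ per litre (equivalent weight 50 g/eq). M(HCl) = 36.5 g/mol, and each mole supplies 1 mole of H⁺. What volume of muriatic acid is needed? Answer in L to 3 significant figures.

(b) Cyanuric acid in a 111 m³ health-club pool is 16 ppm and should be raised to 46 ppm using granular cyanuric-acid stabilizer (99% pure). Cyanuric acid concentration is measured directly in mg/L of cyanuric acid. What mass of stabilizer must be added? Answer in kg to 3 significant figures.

(a) Volume: 286,000 US gal × 3.785 L/gal = 1,082,510 L.
(a) Alkalinity to neutralize: (257 − 150) = 107 mg/L as CaCO₃ × 1,082,510 L = 115,800 g as CaCO₃.
(a) Equivalents of H⁺ required: 115,800 ÷ 50 g/eq = 2317 eq = 2317 mol HCl.
(a) Mass of HCl: 2317 × 36.5 = 84,550 g.
(a) Mass of 34.3% solution: 84,550 / 0.343 = 246,500 g.
(a) Volume: 246,500 g ÷ 1.12 g/mL = 220,100 mL.

(b) Volume: 111 m³ = 111,000 L.
(b) CYA to add: (46 − 16) = 30 mg/L × 111,000 L = 3330 g cyanuric acid.
(b) At 99% purity: 3330 / 0.99 = 3364 g product.

(a) 220 L; (b) 3.36 kg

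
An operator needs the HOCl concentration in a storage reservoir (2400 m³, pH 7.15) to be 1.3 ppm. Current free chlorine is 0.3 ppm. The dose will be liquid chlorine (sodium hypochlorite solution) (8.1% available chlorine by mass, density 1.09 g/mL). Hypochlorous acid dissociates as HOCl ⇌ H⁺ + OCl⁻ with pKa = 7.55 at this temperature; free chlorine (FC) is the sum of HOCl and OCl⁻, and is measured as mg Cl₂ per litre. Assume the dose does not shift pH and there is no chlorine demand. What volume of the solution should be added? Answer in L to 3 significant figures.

Volume: 2400 m³ = 2,400,000 L.
[OCl⁻]/[HOCl] = 10^(pH − pKa) = 10^(7.15 − 7.55) = 0.3981; fraction as HOCl = 1/(1 + 0.3981) = 0.7153.
Free chlorine required for 1.3 ppm HOCl: 1.3 / 0.7153 = 1.818 ppm.
FC to add: 1.818 − 0.3 = 1.518 mg/L as Cl₂.
Cl₂ equivalent: 1.518 mg/L × 2,400,000 L = 3642 g.
Product at 8.1% available Cl: 3642 / 0.081 = 44,960 g.
Volume: 44,960 g ÷ 1.09 g/mL = 41,250 mL.

41.3 L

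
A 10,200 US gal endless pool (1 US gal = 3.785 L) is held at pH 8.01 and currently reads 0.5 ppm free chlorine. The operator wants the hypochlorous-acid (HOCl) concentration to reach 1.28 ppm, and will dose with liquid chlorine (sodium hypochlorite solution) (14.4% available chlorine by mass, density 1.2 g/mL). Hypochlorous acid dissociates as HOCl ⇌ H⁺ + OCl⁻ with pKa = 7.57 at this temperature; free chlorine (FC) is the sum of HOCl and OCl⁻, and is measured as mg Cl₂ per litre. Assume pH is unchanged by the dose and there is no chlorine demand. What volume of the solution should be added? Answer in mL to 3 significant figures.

962 mL

Volume: 10,200 US gal × 3.785 L/gal = 38,607 L.
[OCl⁻]/[HOCl] = 10^(pH − pKa) = 10^(8.01 − 7.57) = 2.754; fraction as HOCl = 1/(1 + 2.754) = 0.2664.
Free chlorine required for 1.28 ppm HOCl: 1.28 / 0.2664 = 4.805 ppm.
FC to add: 4.805 − 0.5 = 4.305 mg/L as Cl₂.
Cl₂ equivalent: 4.305 mg/L × 38,607 L = 166.2 g.
Product at 14.4% available Cl: 166.2 / 0.144 = 1154 g.
Volume: 1154 g ÷ 1.2 g/mL = 961.9 mL.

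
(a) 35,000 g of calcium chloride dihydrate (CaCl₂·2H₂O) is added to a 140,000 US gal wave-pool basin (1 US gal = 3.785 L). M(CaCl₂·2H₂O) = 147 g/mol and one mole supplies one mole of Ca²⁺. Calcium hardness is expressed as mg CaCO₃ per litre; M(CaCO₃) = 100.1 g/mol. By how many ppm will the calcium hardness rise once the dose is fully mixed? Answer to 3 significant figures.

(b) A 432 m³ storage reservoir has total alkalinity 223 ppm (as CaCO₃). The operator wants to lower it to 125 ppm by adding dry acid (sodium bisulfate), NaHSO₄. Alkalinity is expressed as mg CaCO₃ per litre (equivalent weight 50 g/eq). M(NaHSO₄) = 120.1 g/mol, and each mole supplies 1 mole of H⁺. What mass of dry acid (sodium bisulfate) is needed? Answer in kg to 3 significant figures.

(a) Volume: 140,000 US gal × 3.785 L/gal = 529,900 L.
(a) Moles of Ca²⁺: 35,000 g ÷ 147 g/mol = 238.1 mol.
(a) As CaCO₃: 238.1 mol × 100.1 g/mol = 23,830 g.
(a) Rise: 23,830 g / 529,900 L × 1000 = 44.98 mg/L.

(b) Volume: 432 m³ = 432,000 L.
(b) Alkalinity to neutralize: (223 − 125) = 98 mg/L as CaCO₃ × 432,000 L = 42,340 g as CaCO₃.
(b) Equivalents of H⁺ required: 42,340 ÷ 50 g/eq = 846.7 eq = 846.7 mol NaHSO₄.
(b) Mass of NaHSO₄: 846.7 × 120.1 = 101,700 g.

(a) 45.0 ppm; (b) 102 kg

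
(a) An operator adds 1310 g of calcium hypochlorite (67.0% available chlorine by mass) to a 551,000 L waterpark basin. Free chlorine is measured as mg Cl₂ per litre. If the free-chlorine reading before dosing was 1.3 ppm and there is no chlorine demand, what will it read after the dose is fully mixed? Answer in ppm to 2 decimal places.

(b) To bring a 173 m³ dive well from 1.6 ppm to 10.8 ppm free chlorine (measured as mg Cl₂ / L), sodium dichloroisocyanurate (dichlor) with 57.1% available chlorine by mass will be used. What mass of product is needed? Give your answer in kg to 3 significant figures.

(a) Available chlorine delivered: 1310 g × 0.67 = 877.7 g as Cl₂.
(a) Concentration rise: 877.7 g / 551,000 L = 1.593 mg/L = 1.59 ppm.
(a) Final FC: 1.3 + 1.59 = 2.89 ppm.

(b) Volume: 173 m³ = 173,000 L.
(b) Chlorine deficit: 10.8 − 1.6 = 9.2 ppm = 9.2 mg/L as Cl₂.
(b) Cl₂ equivalent needed: 9.2 mg/L × 173,000 L = 1,592,000 mg = 1592 g.
(b) Product at 57.1% available chlorine: 1592 / 0.571 = 2787 g.

(a) 2.89 ppm; (b) 2.79 kg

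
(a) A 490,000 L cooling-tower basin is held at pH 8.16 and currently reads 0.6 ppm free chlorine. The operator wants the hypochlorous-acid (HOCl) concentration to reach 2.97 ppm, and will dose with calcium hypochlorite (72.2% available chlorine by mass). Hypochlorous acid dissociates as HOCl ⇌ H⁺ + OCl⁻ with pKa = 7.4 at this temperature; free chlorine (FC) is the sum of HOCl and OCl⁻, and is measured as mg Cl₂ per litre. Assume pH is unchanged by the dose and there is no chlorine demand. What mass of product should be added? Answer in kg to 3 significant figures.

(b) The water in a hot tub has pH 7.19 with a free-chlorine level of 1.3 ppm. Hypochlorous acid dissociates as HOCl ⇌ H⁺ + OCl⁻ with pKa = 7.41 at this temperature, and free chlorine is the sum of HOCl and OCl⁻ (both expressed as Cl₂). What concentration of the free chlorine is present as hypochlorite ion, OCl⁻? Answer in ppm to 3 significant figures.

(a) [OCl⁻]/[HOCl] = 10^(pH − pKa) = 10^(8.16 − 7.4) = 5.754; fraction as HOCl = 1/(1 + 5.754) = 0.1481.
(a) Free chlorine required for 2.97 ppm HOCl: 2.97 / 0.1481 = 20.06 ppm.
(a) FC to add: 20.06 − 0.6 = 19.46 mg/L as Cl₂.
(a) Cl₂ equivalent: 19.46 mg/L × 490,000 L = 9536 g.
(a) Product at 72.2% available Cl: 9536 / 0.722 = 13,210 g.

(b) [OCl⁻]/[HOCl] = 10^(pH − pKa) = 10^(7.19 − 7.41) = 10^-0.22 = 0.6026.
(b) Fraction as HOCl = 1 / (1 + 0.6026) = 0.624.
(b) OCl⁻ = (1 − 0.624) × 1.3 ppm = 0.4888 ppm.

(a) 13.2 kg; (b) 0.489 ppm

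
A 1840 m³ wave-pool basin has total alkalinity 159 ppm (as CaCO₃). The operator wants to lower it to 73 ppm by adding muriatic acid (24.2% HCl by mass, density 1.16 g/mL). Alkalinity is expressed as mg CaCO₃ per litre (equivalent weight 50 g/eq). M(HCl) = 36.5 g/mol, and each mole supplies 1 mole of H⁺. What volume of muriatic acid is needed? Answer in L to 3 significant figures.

Volume: 1840 m³ = 1,840,000 L.
Alkalinity to neutralize: (159 − 73) = 86 mg/L as CaCO₃ × 1,840,000 L = 158,200 g as CaCO₃.
Equivalents of H⁺ required: 158,200 ÷ 50 g/eq = 3165 eq = 3165 mol HCl.
Mass of HCl: 3165 × 36.5 = 115,500 g.
Mass of 24.2% solution: 115,500 / 0.242 = 477,300 g.
Volume: 477,300 g ÷ 1.16 g/mL = 411,500 mL.

411 L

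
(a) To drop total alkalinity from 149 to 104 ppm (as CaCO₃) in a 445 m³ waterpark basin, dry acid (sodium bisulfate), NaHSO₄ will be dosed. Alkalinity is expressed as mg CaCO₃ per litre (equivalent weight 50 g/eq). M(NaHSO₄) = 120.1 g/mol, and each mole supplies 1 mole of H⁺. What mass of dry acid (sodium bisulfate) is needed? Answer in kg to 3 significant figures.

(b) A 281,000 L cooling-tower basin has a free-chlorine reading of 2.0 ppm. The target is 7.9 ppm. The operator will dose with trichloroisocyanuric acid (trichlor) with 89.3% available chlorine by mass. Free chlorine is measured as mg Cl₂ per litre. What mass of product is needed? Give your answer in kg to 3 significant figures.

(a) 48.1 kg; (b) 1.86 kg

(a) Volume: 445 m³ = 445,000 L.
(a) Alkalinity to neutralize: (149 − 104) = 45 mg/L as CaCO₃ × 445,000 L = 20,020 g as CaCO₃.
(a) Equivalents of H⁺ required: 20,020 ÷ 50 g/eq = 400.5 eq = 400.5 mol NaHSO₄.
(a) Mass of NaHSO₄: 400.5 × 120.1 = 48,100 g.

(b) Chlorine deficit: 7.9 − 2.0 = 5.9 ppm = 5.9 mg/L as Cl₂.
(b) Cl₂ equivalent needed: 5.9 mg/L × 281,000 L = 1,658,000 mg = 1658 g.
(b) Product at 89.3% available chlorine: 1658 / 0.893 = 1857 g.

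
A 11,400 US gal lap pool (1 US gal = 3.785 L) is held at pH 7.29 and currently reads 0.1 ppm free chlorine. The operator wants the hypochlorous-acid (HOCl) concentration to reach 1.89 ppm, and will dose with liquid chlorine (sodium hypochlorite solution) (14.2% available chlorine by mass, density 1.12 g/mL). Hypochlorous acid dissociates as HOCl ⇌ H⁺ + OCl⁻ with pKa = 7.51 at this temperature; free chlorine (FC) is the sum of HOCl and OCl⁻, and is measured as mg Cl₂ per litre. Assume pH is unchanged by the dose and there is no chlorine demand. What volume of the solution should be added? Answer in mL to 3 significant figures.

795 mL

Volume: 11,400 US gal × 3.785 L/gal = 43,149 L.
[OCl⁻]/[HOCl] = 10^(pH − pKa) = 10^(7.29 − 7.51) = 0.6026; fraction as HOCl = 1/(1 + 0.6026) = 0.624.
Free chlorine required for 1.89 ppm HOCl: 1.89 / 0.624 = 3.029 ppm.
FC to add: 3.029 − 0.1 = 2.929 mg/L as Cl₂.
Cl₂ equivalent: 2.929 mg/L × 43,149 L = 126.4 g.
Product at 14.2% available Cl: 126.4 / 0.142 = 890 g.
Volume: 890 g ÷ 1.12 g/mL = 794.6 mL.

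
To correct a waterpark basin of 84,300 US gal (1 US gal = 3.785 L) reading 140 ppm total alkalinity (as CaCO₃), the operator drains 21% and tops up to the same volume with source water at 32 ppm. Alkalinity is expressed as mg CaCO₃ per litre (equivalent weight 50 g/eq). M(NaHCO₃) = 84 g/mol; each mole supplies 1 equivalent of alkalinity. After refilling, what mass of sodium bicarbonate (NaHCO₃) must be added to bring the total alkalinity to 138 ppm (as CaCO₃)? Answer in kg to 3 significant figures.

Volume: 84,300 US gal × 3.785 L/gal = 319,076 L.
After draining 21% and refilling: 140 × 0.79 + 32 × 0.21 = 117.32 ppm.
Deficit to target: 138 − 117.32 = 20.68 mg/L.
As CaCO₃: 20.68 mg/L × 319,076 L = 6598 g; ÷ 50 g/eq ÷ 1 = 132 mol NaHCO₃.
Mass: 132 × 84 = 11,090 g.

11.1 kg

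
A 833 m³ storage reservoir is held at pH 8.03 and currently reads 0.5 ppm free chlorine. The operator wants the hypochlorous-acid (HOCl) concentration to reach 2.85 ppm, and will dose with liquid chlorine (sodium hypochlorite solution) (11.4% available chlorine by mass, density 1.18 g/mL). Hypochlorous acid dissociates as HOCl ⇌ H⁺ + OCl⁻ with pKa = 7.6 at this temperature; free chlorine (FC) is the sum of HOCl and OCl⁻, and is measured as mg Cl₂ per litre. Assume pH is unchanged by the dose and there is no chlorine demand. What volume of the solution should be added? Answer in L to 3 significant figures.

62.1 L

Volume: 833 m³ = 833,000 L.
[OCl⁻]/[HOCl] = 10^(pH − pKa) = 10^(8.03 − 7.6) = 2.692; fraction as HOCl = 1/(1 + 2.692) = 0.2709.
Free chlorine required for 2.85 ppm HOCl: 2.85 / 0.2709 = 10.52 ppm.
FC to add: 10.52 − 0.5 = 10.02 mg/L as Cl₂.
Cl₂ equivalent: 10.02 mg/L × 833,000 L = 8347 g.
Product at 11.4% available Cl: 8347 / 0.114 = 73,220 g.
Volume: 73,220 g ÷ 1.18 g/mL = 62,050 mL.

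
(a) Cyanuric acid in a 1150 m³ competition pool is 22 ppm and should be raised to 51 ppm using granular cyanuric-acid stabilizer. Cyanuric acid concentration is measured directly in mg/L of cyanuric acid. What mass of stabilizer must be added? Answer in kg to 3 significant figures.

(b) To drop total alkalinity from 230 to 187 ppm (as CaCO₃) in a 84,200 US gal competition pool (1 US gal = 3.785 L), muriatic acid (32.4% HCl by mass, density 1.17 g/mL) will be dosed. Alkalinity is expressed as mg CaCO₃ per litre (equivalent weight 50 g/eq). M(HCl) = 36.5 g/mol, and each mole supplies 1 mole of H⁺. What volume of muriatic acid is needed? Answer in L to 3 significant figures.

(a) 33.4 kg; (b) 26.4 L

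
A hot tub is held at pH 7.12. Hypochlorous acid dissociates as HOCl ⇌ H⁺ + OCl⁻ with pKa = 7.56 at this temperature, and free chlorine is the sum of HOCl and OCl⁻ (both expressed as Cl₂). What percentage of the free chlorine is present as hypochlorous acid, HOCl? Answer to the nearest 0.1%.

73.4%

[OCl⁻]/[HOCl] = 10^(pH − pKa) = 10^(7.12 − 7.56) = 10^-0.44 = 0.3631.
Fraction as HOCl = 1 / (1 + 0.3631) = 0.7336.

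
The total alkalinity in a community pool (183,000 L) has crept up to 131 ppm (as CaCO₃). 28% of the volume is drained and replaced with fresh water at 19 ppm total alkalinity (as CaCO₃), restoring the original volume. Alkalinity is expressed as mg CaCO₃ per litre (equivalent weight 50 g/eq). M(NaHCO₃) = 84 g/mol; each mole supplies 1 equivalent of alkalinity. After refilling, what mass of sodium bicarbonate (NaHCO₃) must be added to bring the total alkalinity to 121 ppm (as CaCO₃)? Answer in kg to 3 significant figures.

After draining 28% and refilling: 131 × 0.72 + 19 × 0.28 = 99.64 ppm.
Deficit to target: 121 − 99.64 = 21.36 mg/L.
As CaCO₃: 21.36 mg/L × 183,000 L = 3909 g; ÷ 50 g/eq ÷ 1 = 78.18 mol NaHCO₃.
Mass: 78.18 × 84 = 6567 g.

6.57 kg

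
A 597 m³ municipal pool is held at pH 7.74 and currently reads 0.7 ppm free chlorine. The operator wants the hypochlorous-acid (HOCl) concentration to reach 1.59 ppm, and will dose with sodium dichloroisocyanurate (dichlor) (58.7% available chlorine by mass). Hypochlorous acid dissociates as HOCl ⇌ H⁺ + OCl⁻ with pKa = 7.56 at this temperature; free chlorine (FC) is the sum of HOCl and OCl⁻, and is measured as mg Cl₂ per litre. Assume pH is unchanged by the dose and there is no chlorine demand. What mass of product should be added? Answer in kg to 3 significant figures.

3.35 kg

Volume: 597 m³ = 597,000 L.
[OCl⁻]/[HOCl] = 10^(pH − pKa) = 10^(7.74 − 7.56) = 1.514; fraction as HOCl = 1/(1 + 1.514) = 0.3978.
Free chlorine required for 1.59 ppm HOCl: 1.59 / 0.3978 = 3.997 ppm.
FC to add: 3.997 − 0.7 = 3.297 mg/L as Cl₂.
Cl₂ equivalent: 3.297 mg/L × 597,000 L = 1968 g.
Product at 58.7% available Cl: 1968 / 0.587 = 3353 g.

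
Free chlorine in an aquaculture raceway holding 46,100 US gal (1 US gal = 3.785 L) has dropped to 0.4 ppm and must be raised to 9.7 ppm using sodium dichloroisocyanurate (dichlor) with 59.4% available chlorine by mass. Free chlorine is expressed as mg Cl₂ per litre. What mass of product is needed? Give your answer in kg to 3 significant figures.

2.73 kg

Volume: 46,100 US gal × 3.785 L/gal = 174,488 L.
Chlorine deficit: 9.7 − 0.4 = 9.3 ppm = 9.3 mg/L as Cl₂.
Cl₂ equivalent needed: 9.3 mg/L × 174,488 L = 1,623,000 mg = 1623 g.
Product at 59.4% available chlorine: 1623 / 0.594 = 2732 g.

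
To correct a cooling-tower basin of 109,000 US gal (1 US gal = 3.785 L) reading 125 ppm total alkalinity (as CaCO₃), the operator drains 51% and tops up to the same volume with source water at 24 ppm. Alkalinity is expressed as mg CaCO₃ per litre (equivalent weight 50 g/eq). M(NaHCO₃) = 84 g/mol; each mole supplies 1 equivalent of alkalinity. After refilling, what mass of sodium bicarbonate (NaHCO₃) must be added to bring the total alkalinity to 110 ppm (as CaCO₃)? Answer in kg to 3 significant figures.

25.3 kg

Volume: 109,000 US gal × 3.785 L/gal = 412,565 L.
After draining 51% and refilling: 125 × 0.49 + 24 × 0.51 = 73.49 ppm.
Deficit to target: 110 − 73.49 = 36.51 mg/L.
As CaCO₃: 36.51 mg/L × 412,565 L = 15,060 g; ÷ 50 g/eq ÷ 1 = 301.3 mol NaHCO₃.
Mass: 301.3 × 84 = 25,310 g.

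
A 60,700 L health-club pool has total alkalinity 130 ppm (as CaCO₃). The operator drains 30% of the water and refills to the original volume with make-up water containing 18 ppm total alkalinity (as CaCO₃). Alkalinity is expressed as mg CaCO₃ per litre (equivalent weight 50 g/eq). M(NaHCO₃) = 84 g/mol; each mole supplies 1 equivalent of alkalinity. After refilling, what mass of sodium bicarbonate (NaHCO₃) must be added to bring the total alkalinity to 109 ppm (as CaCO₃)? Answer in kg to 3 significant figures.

1.28 kg

After draining 30% and refilling: 130 × 0.70 + 18 × 0.30 = 96.4 ppm.
Deficit to target: 109 − 96.4 = 12.6 mg/L.
As CaCO₃: 12.6 mg/L × 60,700 L = 764.8 g; ÷ 50 g/eq ÷ 1 = 15.3 mol NaHCO₃.
Mass: 15.3 × 84 = 1285 g.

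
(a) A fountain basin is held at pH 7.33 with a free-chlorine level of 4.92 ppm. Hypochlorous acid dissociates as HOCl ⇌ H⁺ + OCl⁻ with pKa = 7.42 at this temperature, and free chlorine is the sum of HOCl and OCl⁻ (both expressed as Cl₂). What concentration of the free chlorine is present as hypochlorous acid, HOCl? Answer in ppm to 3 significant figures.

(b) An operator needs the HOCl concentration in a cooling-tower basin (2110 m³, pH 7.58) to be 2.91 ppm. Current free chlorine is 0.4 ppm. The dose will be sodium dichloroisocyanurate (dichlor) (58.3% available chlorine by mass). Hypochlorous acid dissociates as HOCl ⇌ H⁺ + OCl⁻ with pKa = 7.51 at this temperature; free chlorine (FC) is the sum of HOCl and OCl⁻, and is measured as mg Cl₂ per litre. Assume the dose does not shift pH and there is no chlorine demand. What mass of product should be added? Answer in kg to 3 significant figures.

(a) [OCl⁻]/[HOCl] = 10^(pH − pKa) = 10^(7.33 − 7.42) = 10^-0.09 = 0.8128.
(a) Fraction as HOCl = 1 / (1 + 0.8128) = 0.5516.
(a) HOCl = 0.5516 × 4.92 ppm = 2.714 ppm.

(b) Volume: 2110 m³ = 2,110,000 L.
(b) [OCl⁻]/[HOCl] = 10^(pH − pKa) = 10^(7.58 − 7.51) = 1.175; fraction as HOCl = 1/(1 + 1.175) = 0.4598.
(b) Free chlorine required for 2.91 ppm HOCl: 2.91 / 0.4598 = 6.329 ppm.
(b) FC to add: 6.329 − 0.4 = 5.929 mg/L as Cl₂.
(b) Cl₂ equivalent: 5.929 mg/L × 2,110,000 L = 12,510 g.
(b) Product at 58.3% available Cl: 12,510 / 0.583 = 21,460 g.

(a) 2.71 ppm; (b) 21.5 kg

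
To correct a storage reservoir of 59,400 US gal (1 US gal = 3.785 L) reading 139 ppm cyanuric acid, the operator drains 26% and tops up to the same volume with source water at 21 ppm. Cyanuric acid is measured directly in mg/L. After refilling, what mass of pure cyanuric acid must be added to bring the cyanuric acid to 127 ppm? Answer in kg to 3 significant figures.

4.20 kg

Volume: 59,400 US gal × 3.785 L/gal = 224,829 L.
After draining 26% and refilling: 139 × 0.74 + 21 × 0.26 = 108.32 ppm.
Deficit to target: 127 − 108.32 = 18.68 mg/L.
Mass: 18.68 mg/L × 224,829 L = 4200 g cyanuric acid.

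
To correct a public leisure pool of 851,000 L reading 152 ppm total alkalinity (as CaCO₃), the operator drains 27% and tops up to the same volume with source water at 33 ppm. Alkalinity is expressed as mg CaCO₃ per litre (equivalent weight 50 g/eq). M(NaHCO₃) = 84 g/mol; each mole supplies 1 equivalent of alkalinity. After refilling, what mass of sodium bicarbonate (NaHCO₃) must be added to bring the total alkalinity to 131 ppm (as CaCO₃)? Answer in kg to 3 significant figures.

After draining 27% and refilling: 152 × 0.73 + 33 × 0.27 = 119.87 ppm.
Deficit to target: 131 − 119.87 = 11.13 mg/L.
As CaCO₃: 11.13 mg/L × 851,000 L = 9472 g; ÷ 50 g/eq ÷ 1 = 189.4 mol NaHCO₃.
Mass: 189.4 × 84 = 15,910 g.

15.9 kg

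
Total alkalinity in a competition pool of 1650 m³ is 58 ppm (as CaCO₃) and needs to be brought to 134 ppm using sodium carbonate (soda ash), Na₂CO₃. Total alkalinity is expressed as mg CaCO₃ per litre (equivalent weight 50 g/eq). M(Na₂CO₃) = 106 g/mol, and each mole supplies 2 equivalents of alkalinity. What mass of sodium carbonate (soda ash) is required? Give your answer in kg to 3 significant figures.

133 kg

Volume: 1650 m³ = 1,650,000 L.
Alkalinity to add: (134 − 58) = 76 mg/L as CaCO₃ × 1,650,000 L = 125,400 g as CaCO₃.
Equivalents: 125,400 g ÷ 50 g/eq = 2508 eq.
Each mole of Na₂CO₃ supplies 2 eq, so 2508 / 2 = 1254 mol.
Mass: 1254 mol × 106 g/mol = 132,900 g.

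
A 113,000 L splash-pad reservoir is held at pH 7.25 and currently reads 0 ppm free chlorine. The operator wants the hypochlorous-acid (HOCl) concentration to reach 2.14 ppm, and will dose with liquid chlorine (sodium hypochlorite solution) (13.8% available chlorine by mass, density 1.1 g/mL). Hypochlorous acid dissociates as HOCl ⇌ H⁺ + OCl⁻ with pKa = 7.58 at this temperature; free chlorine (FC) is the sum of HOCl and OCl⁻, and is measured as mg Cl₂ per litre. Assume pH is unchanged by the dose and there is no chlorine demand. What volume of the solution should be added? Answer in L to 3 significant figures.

2.34 L

[OCl⁻]/[HOCl] = 10^(pH − pKa) = 10^(7.25 − 7.58) = 0.4677; fraction as HOCl = 1/(1 + 0.4677) = 0.6813.
Free chlorine required for 2.14 ppm HOCl: 2.14 / 0.6813 = 3.141 ppm.
FC to add: 3.141 − 0 = 3.141 mg/L as Cl₂.
Cl₂ equivalent: 3.141 mg/L × 113,000 L = 354.9 g.
Product at 13.8% available Cl: 354.9 / 0.138 = 2572 g.
Volume: 2572 g ÷ 1.1 g/mL = 2338 mL.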